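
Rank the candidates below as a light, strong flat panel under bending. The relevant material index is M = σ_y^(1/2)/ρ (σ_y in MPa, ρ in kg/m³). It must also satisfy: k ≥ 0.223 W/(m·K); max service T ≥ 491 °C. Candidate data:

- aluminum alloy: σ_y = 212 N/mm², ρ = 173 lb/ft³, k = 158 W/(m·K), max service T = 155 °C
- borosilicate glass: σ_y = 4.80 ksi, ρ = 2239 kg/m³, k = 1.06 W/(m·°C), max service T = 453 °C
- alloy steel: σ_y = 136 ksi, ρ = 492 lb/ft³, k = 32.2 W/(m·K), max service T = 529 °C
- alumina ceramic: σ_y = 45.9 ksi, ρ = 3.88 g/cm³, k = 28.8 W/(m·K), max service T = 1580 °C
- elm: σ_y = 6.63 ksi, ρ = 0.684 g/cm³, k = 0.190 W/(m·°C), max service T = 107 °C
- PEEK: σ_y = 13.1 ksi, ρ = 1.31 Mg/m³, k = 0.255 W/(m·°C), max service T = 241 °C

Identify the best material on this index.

Screen on constraints: k ≥ 0.223 W/(m·K); max service T ≥ 491 °C. Survivors: alloy steel, alumina ceramic.
Putting every candidate on a common basis:
  alloy steel: σ_y = 937.7 MPa, ρ = 7881 kg/m³
  alumina ceramic: σ_y = 316.5 MPa, ρ = 3880 kg/m³
  alumina ceramic: M = 4.58×10⁻³
  alloy steel: M = 3.89×10⁻³
The maximum is for alumina ceramic.

alumina ceramic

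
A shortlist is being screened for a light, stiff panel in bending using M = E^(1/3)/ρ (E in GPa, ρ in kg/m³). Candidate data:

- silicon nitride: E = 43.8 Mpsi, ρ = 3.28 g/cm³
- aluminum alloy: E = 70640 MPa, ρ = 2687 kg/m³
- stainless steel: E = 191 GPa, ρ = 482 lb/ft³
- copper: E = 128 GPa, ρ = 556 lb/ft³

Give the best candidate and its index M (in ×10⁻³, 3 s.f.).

Normalizing units and computing the index:
  silicon nitride: E = 302.0 GPa, ρ = 3280 kg/m³
  aluminum alloy: E = 70.64 GPa, ρ = 2687 kg/m³
  stainless steel: E = 191.0 GPa, ρ = 7721 kg/m³
  copper: E = 128.0 GPa, ρ = 8906 kg/m³
  silicon nitride: M = 2.05×10⁻³
  aluminum alloy: M = 1.54×10⁻³
  stainless steel: M = 0.746×10⁻³
  copper: M = 0.566×10⁻³
The maximum is for silicon nitride.

silicon nitride, M = 2.05×10⁻³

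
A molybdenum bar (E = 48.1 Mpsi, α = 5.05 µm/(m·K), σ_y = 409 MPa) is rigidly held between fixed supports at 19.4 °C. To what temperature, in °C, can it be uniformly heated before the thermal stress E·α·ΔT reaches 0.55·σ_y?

E = 48.1 Mpsi = 331.6 GPa.
E·α·ΔT = 225.0 MPa ⇒ ΔT = 225.0 / (331.6×10³ × 5.05×10⁻⁶) = 134.3 K.
T = 19.4 + 134.3 = 153.7 °C.

154 °C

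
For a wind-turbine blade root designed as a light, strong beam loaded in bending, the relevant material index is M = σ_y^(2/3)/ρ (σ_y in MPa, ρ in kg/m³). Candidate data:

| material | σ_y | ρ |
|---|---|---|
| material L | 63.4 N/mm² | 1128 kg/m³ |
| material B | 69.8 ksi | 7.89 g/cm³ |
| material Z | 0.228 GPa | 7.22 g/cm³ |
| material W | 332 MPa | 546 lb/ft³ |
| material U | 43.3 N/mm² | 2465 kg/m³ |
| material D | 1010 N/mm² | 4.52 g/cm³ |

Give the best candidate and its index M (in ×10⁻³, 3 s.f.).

In SI units:
  material L: σ_y = 63.40 MPa, ρ = 1128 kg/m³
  material B: σ_y = 481.3 MPa, ρ = 7890 kg/m³
  material Z: σ_y = 228.0 MPa, ρ = 7220 kg/m³
  material W: σ_y = 332.0 MPa, ρ = 8746 kg/m³
  material U: σ_y = 43.30 MPa, ρ = 2465 kg/m³
  material D: σ_y = 1010 MPa, ρ = 4520 kg/m³
  material D: M = 22.3×10⁻³
  material L: M = 14.1×10⁻³
  material B: M = 7.78×10⁻³
  material W: M = 5.48×10⁻³
  material Z: M = 5.17×10⁻³
  material U: M = 5.00×10⁻³
Material D has the largest M.

material D, M = 22.3×10⁻³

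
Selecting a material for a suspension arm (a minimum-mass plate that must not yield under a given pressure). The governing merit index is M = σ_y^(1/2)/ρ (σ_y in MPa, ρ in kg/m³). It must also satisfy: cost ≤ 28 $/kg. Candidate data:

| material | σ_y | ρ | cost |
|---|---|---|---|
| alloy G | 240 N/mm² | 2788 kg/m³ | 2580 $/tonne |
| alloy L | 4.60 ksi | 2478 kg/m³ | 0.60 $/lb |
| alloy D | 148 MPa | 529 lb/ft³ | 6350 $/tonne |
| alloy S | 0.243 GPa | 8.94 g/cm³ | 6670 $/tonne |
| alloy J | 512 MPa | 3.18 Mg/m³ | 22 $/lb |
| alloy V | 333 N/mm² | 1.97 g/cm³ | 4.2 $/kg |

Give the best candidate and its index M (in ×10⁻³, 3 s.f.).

Screen on constraints: cost ≤ 28 $/kg. Survivors: alloy G, alloy L, alloy D, alloy S, alloy V.
Convert each candidate to consistent units, then evaluate M:
  alloy G: σ_y = 240.0 MPa, ρ = 2788 kg/m³
  alloy L: σ_y = 31.72 MPa, ρ = 2478 kg/m³
  alloy D: σ_y = 148.0 MPa, ρ = 8474 kg/m³
  alloy S: σ_y = 243.0 MPa, ρ = 8940 kg/m³
  alloy V: σ_y = 333.0 MPa, ρ = 1970 kg/m³
  alloy V: M = 9.26×10⁻³
  alloy G: M = 5.56×10⁻³
  alloy L: M = 2.27×10⁻³
  alloy S: M = 1.74×10⁻³
  alloy D: M = 1.44×10⁻³
Alloy V ranks first.

alloy V, M = 9.26×10⁻³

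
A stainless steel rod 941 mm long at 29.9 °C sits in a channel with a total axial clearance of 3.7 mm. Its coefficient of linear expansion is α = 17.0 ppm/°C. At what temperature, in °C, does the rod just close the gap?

261 °C

α·L₀·ΔT = 3.7 mm ⇒ ΔT = 3.7 / (17.0×10⁻⁶ × 941.0) = 231.3 K.
T = 29.9 + 231.3 = 261.2 °C.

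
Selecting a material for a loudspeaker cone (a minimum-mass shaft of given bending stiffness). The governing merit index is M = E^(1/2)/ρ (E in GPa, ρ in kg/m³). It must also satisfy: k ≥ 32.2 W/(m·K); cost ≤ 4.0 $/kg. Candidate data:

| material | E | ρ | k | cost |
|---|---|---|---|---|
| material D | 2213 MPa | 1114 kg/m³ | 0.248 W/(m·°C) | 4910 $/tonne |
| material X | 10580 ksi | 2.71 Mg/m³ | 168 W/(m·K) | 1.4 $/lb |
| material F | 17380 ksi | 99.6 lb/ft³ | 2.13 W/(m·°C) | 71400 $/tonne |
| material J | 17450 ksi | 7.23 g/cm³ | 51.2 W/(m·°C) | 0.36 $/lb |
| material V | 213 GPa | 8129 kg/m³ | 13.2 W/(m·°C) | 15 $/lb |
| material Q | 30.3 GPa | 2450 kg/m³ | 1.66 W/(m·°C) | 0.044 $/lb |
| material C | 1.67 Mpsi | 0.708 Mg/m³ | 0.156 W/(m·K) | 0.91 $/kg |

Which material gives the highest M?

material X

Screen on constraints: k ≥ 32.2 W/(m·K); cost ≤ 4.0 $/kg. Survivors: material X, material J.
In SI units:
  material X: E = 72.95 GPa, ρ = 2710 kg/m³
  material J: E = 120.3 GPa, ρ = 7230 kg/m³
  material X: M = 3.15×10⁻³
  material J: M = 1.52×10⁻³
Material X ranks first.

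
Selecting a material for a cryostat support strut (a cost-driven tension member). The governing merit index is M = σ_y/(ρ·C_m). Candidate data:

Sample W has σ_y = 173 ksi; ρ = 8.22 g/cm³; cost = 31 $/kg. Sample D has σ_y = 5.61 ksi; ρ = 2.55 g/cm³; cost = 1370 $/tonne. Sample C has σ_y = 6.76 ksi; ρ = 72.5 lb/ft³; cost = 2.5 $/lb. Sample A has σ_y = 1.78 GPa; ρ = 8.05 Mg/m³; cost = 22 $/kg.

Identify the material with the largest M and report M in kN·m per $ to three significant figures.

sample D, M = 11.1 kN·m per $

Convert each candidate to consistent units, then evaluate M:
  sample W: σ_y = 1193 MPa, ρ = 8220 kg/m³, cost = 31.00 $/kg
  sample D: σ_y = 38.68 MPa, ρ = 2550 kg/m³, cost = 1.370 $/kg
  sample C: σ_y = 46.61 MPa, ρ = 1161 kg/m³, cost = 5.511 $/kg
  sample A: σ_y = 1780 MPa, ρ = 8050 kg/m³, cost = 22.00 $/kg
  sample D: M = 11.1 kN·m per $
  sample A: M = 10.1 kN·m per $
  sample C: M = 7.28 kN·m per $
  sample W: M = 4.68 kN·m per $
The maximum is for sample D.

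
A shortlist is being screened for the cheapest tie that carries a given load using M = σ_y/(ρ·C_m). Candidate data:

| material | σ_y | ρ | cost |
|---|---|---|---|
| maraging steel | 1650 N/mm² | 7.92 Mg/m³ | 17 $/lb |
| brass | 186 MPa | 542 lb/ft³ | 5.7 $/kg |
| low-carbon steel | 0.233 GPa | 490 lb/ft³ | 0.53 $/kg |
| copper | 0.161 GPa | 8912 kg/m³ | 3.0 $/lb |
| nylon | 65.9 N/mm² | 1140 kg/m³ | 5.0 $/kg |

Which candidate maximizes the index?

low-carbon steel

After converting to SI:
  maraging steel: σ_y = 1650 MPa, ρ = 7920 kg/m³, cost = 37.48 $/kg
  brass: σ_y = 186.0 MPa, ρ = 8682 kg/m³, cost = 5.700 $/kg
  low-carbon steel: σ_y = 233.0 MPa, ρ = 7849 kg/m³, cost = 0.5300 $/kg
  copper: σ_y = 161.0 MPa, ρ = 8912 kg/m³, cost = 6.614 $/kg
  nylon: σ_y = 65.90 MPa, ρ = 1140 kg/m³, cost = 5.000 $/kg
  low-carbon steel: M = 56.0 kN·m per $
  nylon: M = 11.6 kN·m per $
  maraging steel: M = 5.56 kN·m per $
  brass: M = 3.76 kN·m per $
  copper: M = 2.73 kN·m per $
Low-carbon steel has the largest M.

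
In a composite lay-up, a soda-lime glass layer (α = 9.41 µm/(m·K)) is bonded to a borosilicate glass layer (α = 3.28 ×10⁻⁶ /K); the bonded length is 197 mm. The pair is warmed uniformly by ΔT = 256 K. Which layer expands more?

soda-lime glass

α(soda-lime glass) = 9.41×10⁻⁶/K vs α(borosilicate glass) = 3.28×10⁻⁶/K.
Higher α expands more for the same ΔT: soda-lime glass.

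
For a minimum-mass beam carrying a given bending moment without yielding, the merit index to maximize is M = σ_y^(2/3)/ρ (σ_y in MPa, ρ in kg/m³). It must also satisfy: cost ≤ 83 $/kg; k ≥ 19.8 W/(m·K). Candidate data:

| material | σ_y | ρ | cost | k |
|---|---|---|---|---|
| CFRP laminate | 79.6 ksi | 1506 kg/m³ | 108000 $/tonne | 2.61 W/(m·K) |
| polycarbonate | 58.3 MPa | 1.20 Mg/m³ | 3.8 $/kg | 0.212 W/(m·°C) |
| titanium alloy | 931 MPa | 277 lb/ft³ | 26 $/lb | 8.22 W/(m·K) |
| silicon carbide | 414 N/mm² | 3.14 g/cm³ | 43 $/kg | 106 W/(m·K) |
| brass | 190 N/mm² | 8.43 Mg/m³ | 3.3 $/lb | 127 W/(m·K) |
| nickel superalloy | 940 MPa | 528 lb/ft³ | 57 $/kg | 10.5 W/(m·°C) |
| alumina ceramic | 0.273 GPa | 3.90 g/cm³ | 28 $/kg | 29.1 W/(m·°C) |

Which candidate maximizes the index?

silicon carbide

Screen on constraints: cost ≤ 83 $/kg; k ≥ 19.8 W/(m·K). Survivors: silicon carbide, brass, alumina ceramic.
In SI units:
  silicon carbide: σ_y = 414.0 MPa, ρ = 3140 kg/m³
  brass: σ_y = 190.0 MPa, ρ = 8430 kg/m³
  alumina ceramic: σ_y = 273.0 MPa, ρ = 3900 kg/m³
  silicon carbide: M = 17.7×10⁻³
  alumina ceramic: M = 10.8×10⁻³
  brass: M = 3.92×10⁻³
Highest index: silicon carbide.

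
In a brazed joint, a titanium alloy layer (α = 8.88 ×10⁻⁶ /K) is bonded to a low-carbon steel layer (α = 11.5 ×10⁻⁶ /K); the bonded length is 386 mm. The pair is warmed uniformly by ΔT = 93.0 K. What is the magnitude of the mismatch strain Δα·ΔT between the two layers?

Δα = |8.88 − 11.5|×10⁻⁶/K = 2.62×10⁻⁶/K.
Mismatch strain = Δα·ΔT = 2.62×10⁻⁶ × 93.0 = 2.44×10⁻⁴.

2.44×10⁻⁴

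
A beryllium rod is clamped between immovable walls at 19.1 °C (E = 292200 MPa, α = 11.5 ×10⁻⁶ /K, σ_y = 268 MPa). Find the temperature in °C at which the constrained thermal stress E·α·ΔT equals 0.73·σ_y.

77.3 °C

E = 292200 MPa = 292.2 GPa.
E·α·ΔT = 195.6 MPa ⇒ ΔT = 195.6 / (292.2×10³ × 11.5×10⁻⁶) = 58.22 K.
T = 19.1 + 58.22 = 77.32 °C.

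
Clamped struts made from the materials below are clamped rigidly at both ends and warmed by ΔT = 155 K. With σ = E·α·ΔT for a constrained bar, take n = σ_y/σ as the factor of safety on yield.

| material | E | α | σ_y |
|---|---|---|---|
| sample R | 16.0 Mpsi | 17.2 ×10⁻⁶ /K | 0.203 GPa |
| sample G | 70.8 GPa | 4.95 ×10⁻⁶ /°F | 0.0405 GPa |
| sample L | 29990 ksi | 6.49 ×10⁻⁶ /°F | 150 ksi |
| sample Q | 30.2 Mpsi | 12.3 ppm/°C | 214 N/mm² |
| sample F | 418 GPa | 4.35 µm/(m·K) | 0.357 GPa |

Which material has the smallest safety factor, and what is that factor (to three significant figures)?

In consistent units (E in GPa, α in ×10⁻⁶/K, σ_y in MPa):
  sample R: E = 110.3, α = 17.2, σ_y = 203.0 → σ = 294 MPa, n = 0.690
  sample G: E = 70.80, α = 8.91, σ_y = 40.50 → σ = 97.8 MPa, n = 0.414
  sample L: E = 206.8, α = 11.7, σ_y = 1034 → σ = 374 MPa, n = 2.76
  sample Q: E = 208.2, α = 12.3, σ_y = 214.0 → σ = 397 MPa, n = 0.539
  sample F: E = 418.0, α = 4.35, σ_y = 357.0 → σ = 282 MPa, n = 1.27
Sample G has the lowest safety factor, n = 0.414.

sample G, n = 0.414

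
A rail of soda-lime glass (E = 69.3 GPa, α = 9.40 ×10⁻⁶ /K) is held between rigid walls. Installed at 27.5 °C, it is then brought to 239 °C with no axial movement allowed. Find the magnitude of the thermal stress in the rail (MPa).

138 MPa

ΔT = 211.5 K. Constrained thermal stress σ = E·α·ΔT = 69.30×10³ MPa × 9.40×10⁻⁶ × 211.5 = 138 MPa (compressive).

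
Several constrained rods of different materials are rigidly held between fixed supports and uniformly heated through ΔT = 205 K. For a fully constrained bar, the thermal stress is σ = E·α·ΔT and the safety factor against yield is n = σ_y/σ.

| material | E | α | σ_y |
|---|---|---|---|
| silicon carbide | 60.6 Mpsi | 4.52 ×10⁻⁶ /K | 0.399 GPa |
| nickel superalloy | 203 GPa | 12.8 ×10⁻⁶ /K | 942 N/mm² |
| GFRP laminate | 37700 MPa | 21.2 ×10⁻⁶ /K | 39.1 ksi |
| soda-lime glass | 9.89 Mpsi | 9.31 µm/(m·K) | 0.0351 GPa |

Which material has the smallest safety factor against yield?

soda-lime glass

Per material, after unit conversion:
  silicon carbide: E = 417.8, α = 4.52, σ_y = 399.0 → σ = 387 MPa, n = 1.03
  nickel superalloy: E = 203.0, α = 12.8, σ_y = 942.0 → σ = 533 MPa, n = 1.77
  GFRP laminate: E = 37.70, α = 21.2, σ_y = 269.6 → σ = 164 MPa, n = 1.65
  soda-lime glass: E = 68.19, α = 9.31, σ_y = 35.10 → σ = 130 MPa, n = 0.270
The minimum is soda-lime glass at n = 0.270.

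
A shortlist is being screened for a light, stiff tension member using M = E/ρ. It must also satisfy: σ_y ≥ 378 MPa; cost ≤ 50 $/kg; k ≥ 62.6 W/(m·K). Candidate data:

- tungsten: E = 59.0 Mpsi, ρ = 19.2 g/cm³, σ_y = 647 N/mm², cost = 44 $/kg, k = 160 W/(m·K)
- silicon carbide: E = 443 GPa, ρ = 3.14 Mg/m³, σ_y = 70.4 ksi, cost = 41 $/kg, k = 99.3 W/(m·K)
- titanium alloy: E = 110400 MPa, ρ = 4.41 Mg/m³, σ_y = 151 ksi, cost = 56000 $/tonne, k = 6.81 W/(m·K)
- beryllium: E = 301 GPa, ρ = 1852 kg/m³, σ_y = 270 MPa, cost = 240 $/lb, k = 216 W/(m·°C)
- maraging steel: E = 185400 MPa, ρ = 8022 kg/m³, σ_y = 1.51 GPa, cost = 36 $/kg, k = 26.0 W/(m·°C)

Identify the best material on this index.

Screen on constraints: σ_y ≥ 378 MPa; cost ≤ 50 $/kg; k ≥ 62.6 W/(m·K). Survivors: tungsten, silicon carbide.
Convert each candidate to consistent units, then evaluate M:
  tungsten: E = 406.8 GPa, ρ = 19200 kg/m³
  silicon carbide: E = 443.0 GPa, ρ = 3140 kg/m³
  silicon carbide: M = 141 MN·m/kg
  tungsten: M = 21.2 MN·m/kg
Silicon carbide ranks first.

silicon carbide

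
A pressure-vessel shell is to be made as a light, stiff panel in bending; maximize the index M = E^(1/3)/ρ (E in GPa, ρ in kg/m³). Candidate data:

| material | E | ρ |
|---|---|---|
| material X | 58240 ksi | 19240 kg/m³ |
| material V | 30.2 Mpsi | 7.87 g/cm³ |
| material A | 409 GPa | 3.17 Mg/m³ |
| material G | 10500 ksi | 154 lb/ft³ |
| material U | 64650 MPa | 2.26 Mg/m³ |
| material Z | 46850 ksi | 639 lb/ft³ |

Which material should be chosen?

material A

After converting to SI:
  material X: E = 401.6 GPa, ρ = 19240 kg/m³
  material V: E = 208.2 GPa, ρ = 7870 kg/m³
  material A: E = 409.0 GPa, ρ = 3170 kg/m³
  material G: E = 72.39 GPa, ρ = 2467 kg/m³
  material U: E = 64.65 GPa, ρ = 2260 kg/m³
  material Z: E = 323.0 GPa, ρ = 10240 kg/m³
  material A: M = 2.34×10⁻³
  material U: M = 1.78×10⁻³
  material G: M = 1.69×10⁻³
  material V: M = 0.753×10⁻³
  material Z: M = 0.670×10⁻³
  material X: M = 0.383×10⁻³
The maximum is for material A.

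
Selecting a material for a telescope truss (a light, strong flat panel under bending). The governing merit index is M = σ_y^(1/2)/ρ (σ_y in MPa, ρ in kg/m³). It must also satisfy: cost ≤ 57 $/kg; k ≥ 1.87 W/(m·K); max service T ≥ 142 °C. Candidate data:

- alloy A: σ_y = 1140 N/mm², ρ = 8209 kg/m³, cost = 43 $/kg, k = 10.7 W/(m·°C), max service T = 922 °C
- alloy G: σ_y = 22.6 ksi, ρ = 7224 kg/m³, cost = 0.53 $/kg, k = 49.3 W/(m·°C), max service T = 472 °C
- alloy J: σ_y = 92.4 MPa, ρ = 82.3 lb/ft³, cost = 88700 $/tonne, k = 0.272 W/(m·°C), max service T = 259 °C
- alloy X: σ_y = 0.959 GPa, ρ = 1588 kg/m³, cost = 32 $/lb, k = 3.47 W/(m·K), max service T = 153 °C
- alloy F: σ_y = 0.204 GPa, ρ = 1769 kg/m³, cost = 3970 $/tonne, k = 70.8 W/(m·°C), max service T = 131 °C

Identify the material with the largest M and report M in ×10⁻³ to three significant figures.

alloy A, M = 4.11×10⁻³

Screen on constraints: cost ≤ 57 $/kg; k ≥ 1.87 W/(m·K); max service T ≥ 142 °C. Survivors: alloy A, alloy G.
Normalizing units and computing the index:
  alloy A: σ_y = 1140 MPa, ρ = 8209 kg/m³
  alloy G: σ_y = 155.8 MPa, ρ = 7224 kg/m³
  alloy A: M = 4.11×10⁻³
  alloy G: M = 1.73×10⁻³
Highest index: alloy A.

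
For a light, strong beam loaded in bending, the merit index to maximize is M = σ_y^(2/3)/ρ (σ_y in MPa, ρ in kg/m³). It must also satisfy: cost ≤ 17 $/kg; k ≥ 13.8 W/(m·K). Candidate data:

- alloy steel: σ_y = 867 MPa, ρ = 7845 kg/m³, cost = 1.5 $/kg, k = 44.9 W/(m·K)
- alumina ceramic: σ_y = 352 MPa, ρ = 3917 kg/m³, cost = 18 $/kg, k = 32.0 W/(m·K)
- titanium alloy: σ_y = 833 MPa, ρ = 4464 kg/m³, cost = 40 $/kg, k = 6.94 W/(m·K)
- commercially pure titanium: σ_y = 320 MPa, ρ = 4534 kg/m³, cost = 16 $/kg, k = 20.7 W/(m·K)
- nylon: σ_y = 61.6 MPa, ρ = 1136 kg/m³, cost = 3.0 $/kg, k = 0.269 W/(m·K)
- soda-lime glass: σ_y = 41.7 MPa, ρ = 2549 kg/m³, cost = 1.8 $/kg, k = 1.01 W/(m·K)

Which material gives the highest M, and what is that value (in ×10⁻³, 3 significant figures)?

Screen on constraints: cost ≤ 17 $/kg; k ≥ 13.8 W/(m·K). Survivors: alloy steel, commercially pure titanium.
Per-candidate index values:
  alloy steel: M = 11.6×10⁻³
  commercially pure titanium: M = 10.3×10⁻³
Highest index: alloy steel.

alloy steel, M = 11.6×10⁻³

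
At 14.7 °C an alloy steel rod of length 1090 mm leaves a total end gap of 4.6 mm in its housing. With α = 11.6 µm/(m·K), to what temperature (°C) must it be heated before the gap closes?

α·L₀·ΔT = 4.6 mm ⇒ ΔT = 4.6 / (11.6×10⁻⁶ × 1090.0) = 363.8 K.
T = 14.7 + 363.8 = 378.5 °C.

379 °C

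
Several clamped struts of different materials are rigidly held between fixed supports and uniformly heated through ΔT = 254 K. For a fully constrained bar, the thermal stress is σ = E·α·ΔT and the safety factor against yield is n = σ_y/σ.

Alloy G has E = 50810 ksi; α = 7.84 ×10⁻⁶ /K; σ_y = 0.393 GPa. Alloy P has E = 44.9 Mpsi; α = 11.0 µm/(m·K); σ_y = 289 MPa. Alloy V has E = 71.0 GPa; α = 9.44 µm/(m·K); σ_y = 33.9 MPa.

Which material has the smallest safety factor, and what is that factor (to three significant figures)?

alloy V, n = 0.199

In consistent units (E in GPa, α in ×10⁻⁶/K, σ_y in MPa):
  alloy G: E = 350.3, α = 7.84, σ_y = 393.0 → σ = 698 MPa, n = 0.563
  alloy P: E = 309.6, α = 11.0, σ_y = 289.0 → σ = 865 MPa, n = 0.334
  alloy V: E = 71.00, α = 9.44, σ_y = 33.90 → σ = 170 MPa, n = 0.199
Smallest n: alloy V with n = 0.199.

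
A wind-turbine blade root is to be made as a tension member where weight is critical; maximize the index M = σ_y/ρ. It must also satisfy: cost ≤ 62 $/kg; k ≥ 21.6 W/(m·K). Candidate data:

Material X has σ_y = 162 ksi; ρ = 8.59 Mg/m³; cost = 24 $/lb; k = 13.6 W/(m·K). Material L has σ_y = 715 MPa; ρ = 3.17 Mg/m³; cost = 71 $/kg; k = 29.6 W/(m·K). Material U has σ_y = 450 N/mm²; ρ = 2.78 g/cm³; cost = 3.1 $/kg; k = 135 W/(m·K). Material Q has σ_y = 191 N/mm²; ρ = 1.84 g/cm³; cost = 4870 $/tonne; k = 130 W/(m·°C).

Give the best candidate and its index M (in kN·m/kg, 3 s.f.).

Screen on constraints: cost ≤ 62 $/kg; k ≥ 21.6 W/(m·K). Survivors: material U, material Q.
Putting every candidate on a common basis:
  material U: σ_y = 450.0 MPa, ρ = 2780 kg/m³
  material Q: σ_y = 191.0 MPa, ρ = 1840 kg/m³
  material U: M = 162 kN·m/kg
  material Q: M = 104 kN·m/kg
Material U ranks first.

material U, M = 162 kN·m/kg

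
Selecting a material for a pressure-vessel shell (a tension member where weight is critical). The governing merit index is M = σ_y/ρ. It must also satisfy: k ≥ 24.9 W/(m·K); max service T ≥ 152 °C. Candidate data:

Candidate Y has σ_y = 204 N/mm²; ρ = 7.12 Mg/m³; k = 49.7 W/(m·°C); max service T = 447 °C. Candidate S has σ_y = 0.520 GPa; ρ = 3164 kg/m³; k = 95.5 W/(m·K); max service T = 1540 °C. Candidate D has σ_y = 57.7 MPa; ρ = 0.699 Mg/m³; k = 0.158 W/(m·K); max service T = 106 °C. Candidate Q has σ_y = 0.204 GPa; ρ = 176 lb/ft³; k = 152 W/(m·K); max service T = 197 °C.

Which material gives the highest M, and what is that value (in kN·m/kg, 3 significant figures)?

candidate S, M = 164 kN·m/kg

Screen on constraints: k ≥ 24.9 W/(m·K); max service T ≥ 152 °C. Survivors: candidate Y, candidate S, candidate Q.
After converting to SI:
  candidate Y: σ_y = 204.0 MPa, ρ = 7120 kg/m³
  candidate S: σ_y = 520.0 MPa, ρ = 3164 kg/m³
  candidate Q: σ_y = 204.0 MPa, ρ = 2819 kg/m³
  candidate S: M = 164 kN·m/kg
  candidate Q: M = 72.4 kN·m/kg
  candidate Y: M = 28.7 kN·m/kg
Candidate S has the largest M.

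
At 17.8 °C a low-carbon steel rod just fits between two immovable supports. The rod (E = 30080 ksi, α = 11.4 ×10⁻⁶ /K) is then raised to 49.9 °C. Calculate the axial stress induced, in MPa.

75.9 MPa

E = 30080 ksi = 207.4 GPa.
ΔT = 32.10 K. Constrained thermal stress σ = E·α·ΔT = 207.4×10³ MPa × 11.4×10⁻⁶ × 32.10 = 75.9 MPa (compressive).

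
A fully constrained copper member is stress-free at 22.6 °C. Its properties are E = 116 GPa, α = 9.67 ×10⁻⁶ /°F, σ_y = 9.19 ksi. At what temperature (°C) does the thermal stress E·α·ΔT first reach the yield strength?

54.0 °C

α = 9.67×10⁻⁶/°F × 9/5 = 17.4×10⁻⁶/K.
σ_y = 9.19 ksi = 63.36 MPa.
E·α·ΔT = 63.36 MPa ⇒ ΔT = 63.36 / (116.0×10³ × 17.4×10⁻⁶) = 31.38 K.
T = 22.6 + 31.38 = 53.98 °C.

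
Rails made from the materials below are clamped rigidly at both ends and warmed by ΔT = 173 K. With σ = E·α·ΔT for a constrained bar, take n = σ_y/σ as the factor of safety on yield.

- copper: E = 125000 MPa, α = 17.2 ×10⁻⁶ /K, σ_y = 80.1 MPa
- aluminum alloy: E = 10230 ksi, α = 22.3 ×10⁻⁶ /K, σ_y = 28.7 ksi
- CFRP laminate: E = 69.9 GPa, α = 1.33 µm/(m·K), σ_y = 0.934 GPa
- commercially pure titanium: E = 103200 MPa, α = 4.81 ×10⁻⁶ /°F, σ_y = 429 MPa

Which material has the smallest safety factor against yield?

copper

Converting E to GPa, α to ×10⁻⁶/K, σ_y to MPa, then σ and n for each:
  copper: E = 125.0, α = 17.2, σ_y = 80.10 → σ = 372 MPa, n = 0.215
  aluminum alloy: E = 70.53, α = 22.3, σ_y = 197.9 → σ = 272 MPa, n = 0.727
  CFRP laminate: E = 69.90, α = 1.33, σ_y = 934.0 → σ = 16.1 MPa, n = 58.1
  commercially pure titanium: E = 103.2, α = 8.66, σ_y = 429.0 → σ = 155 MPa, n = 2.78
Smallest n: copper with n = 0.215.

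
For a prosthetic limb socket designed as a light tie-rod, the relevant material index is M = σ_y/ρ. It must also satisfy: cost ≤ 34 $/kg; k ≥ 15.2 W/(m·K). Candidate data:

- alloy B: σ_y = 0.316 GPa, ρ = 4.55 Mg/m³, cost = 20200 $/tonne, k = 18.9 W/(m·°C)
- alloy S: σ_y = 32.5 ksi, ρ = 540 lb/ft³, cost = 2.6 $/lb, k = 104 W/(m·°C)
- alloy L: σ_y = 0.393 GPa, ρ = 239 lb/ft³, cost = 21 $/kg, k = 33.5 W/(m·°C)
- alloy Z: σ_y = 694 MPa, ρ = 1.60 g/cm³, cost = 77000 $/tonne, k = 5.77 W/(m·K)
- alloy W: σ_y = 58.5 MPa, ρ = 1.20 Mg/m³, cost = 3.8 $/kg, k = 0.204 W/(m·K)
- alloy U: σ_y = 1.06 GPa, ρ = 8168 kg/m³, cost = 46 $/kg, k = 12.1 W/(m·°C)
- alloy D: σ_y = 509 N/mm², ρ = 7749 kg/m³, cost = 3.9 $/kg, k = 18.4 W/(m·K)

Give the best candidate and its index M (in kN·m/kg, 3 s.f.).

Screen on constraints: cost ≤ 34 $/kg; k ≥ 15.2 W/(m·K). Survivors: alloy B, alloy S, alloy L, alloy D.
Normalizing units and computing the index:
  alloy B: σ_y = 316.0 MPa, ρ = 4550 kg/m³
  alloy S: σ_y = 224.1 MPa, ρ = 8650 kg/m³
  alloy L: σ_y = 393.0 MPa, ρ = 3828 kg/m³
  alloy D: σ_y = 509.0 MPa, ρ = 7749 kg/m³
  alloy L: M = 103 kN·m/kg
  alloy B: M = 69.5 kN·m/kg
  alloy D: M = 65.7 kN·m/kg
  alloy S: M = 25.9 kN·m/kg
The maximum is for alloy L.

alloy L, M = 103 kN·m/kg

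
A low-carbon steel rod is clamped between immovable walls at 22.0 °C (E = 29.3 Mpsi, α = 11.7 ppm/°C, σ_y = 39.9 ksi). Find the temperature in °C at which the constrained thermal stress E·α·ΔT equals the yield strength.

E = 29.3 Mpsi = 202.0 GPa.
σ_y = 39.9 ksi = 275.1 MPa.
E·α·ΔT = 275.1 MPa ⇒ ΔT = 275.1 / (202.0×10³ × 11.7×10⁻⁶) = 116.4 K.
T = 22.0 + 116.4 = 138.4 °C.

138 °C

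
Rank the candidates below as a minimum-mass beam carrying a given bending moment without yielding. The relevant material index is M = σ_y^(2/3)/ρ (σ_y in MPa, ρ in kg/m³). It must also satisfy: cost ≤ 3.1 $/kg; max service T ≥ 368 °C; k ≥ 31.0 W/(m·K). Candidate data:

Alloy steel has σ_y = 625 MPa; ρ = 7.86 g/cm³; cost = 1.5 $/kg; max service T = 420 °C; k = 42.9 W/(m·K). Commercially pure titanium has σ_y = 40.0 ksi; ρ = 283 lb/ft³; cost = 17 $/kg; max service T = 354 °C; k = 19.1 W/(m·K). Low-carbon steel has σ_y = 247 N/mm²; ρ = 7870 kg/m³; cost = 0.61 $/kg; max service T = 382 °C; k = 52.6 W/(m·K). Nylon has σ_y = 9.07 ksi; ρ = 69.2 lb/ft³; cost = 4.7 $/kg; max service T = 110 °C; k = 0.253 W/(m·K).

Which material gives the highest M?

Screen on constraints: cost ≤ 3.1 $/kg; max service T ≥ 368 °C; k ≥ 31.0 W/(m·K). Survivors: alloy steel, low-carbon steel.
In SI units:
  alloy steel: σ_y = 625.0 MPa, ρ = 7860 kg/m³
  low-carbon steel: σ_y = 247.0 MPa, ρ = 7870 kg/m³
  alloy steel: M = 9.30×10⁻³
  low-carbon steel: M = 5.00×10⁻³
Alloy steel has the largest M.

alloy steel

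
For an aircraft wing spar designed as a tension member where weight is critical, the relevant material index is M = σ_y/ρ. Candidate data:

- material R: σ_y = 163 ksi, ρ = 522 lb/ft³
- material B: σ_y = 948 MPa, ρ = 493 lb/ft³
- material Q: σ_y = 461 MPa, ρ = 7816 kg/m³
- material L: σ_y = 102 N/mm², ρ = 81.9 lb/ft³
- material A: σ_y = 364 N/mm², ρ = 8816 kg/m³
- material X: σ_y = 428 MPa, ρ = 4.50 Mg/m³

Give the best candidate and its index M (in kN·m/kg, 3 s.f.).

material R, M = 134 kN·m/kg

Normalizing units and computing the index:
  material R: σ_y = 1124 MPa, ρ = 8362 kg/m³
  material B: σ_y = 948.0 MPa, ρ = 7897 kg/m³
  material Q: σ_y = 461.0 MPa, ρ = 7816 kg/m³
  material L: σ_y = 102.0 MPa, ρ = 1312 kg/m³
  material A: σ_y = 364.0 MPa, ρ = 8816 kg/m³
  material X: σ_y = 428.0 MPa, ρ = 4500 kg/m³
  material R: M = 134 kN·m/kg
  material B: M = 120 kN·m/kg
  material X: M = 95.1 kN·m/kg
  material L: M = 77.7 kN·m/kg
  material Q: M = 59.0 kN·m/kg
  material A: M = 41.3 kN·m/kg
Material R ranks first.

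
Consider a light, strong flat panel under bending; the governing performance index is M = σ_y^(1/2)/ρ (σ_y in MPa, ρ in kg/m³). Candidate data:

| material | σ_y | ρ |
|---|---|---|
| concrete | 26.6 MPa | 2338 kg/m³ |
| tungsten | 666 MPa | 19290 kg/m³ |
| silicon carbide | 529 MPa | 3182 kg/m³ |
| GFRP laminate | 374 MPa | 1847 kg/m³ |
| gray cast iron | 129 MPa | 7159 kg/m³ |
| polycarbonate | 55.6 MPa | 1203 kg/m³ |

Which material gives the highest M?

GFRP laminate

Evaluate M for each candidate:
  GFRP laminate: M = 10.5×10⁻³
  silicon carbide: M = 7.23×10⁻³
  polycarbonate: M = 6.20×10⁻³
  concrete: M = 2.21×10⁻³
  gray cast iron: M = 1.59×10⁻³
  tungsten: M = 1.34×10⁻³
GFRP laminate ranks first.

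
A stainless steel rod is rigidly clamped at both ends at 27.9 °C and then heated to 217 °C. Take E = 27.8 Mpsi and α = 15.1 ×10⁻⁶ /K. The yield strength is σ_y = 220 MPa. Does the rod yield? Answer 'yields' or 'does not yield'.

yields

E = 27.8 Mpsi = 191.7 GPa.
ΔT = 189.1 K. Constrained thermal stress σ = E·α·ΔT = 191.7×10³ MPa × 15.1×10⁻⁶ × 189.1 = 547 MPa (compressive).
Compare to σ_y = 220 MPa: σ ≥ σ_y, so it yields.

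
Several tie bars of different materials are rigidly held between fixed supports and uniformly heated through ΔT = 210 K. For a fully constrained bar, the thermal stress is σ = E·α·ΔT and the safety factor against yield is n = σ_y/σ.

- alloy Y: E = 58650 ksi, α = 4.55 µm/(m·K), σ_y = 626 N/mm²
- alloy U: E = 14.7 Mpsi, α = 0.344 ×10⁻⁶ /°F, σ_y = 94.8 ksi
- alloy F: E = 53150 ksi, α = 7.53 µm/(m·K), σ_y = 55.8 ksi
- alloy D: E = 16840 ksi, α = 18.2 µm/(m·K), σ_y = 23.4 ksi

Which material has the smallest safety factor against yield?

Converting E to GPa, α to ×10⁻⁶/K, σ_y to MPa, then σ and n for each:
  alloy Y: E = 404.4, α = 4.55, σ_y = 626.0 → σ = 386 MPa, n = 1.62
  alloy U: E = 101.4, α = 0.619, σ_y = 653.6 → σ = 13.2 MPa, n = 49.6
  alloy F: E = 366.5, α = 7.53, σ_y = 384.7 → σ = 579 MPa, n = 0.664
  alloy D: E = 116.1, α = 18.2, σ_y = 161.3 → σ = 444 MPa, n = 0.364
The minimum is alloy D at n = 0.364.

alloy D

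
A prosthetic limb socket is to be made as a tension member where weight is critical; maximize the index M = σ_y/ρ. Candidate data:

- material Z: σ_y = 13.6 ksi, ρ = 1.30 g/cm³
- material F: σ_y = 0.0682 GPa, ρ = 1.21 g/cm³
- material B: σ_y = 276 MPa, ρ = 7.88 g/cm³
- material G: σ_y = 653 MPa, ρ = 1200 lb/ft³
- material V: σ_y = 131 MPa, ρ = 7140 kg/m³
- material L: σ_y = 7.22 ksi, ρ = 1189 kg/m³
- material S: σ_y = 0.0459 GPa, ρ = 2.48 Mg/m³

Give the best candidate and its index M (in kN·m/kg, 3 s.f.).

Putting every candidate on a common basis:
  material Z: σ_y = 93.77 MPa, ρ = 1300 kg/m³
  material F: σ_y = 68.20 MPa, ρ = 1210 kg/m³
  material B: σ_y = 276.0 MPa, ρ = 7880 kg/m³
  material G: σ_y = 653.0 MPa, ρ = 19220 kg/m³
  material V: σ_y = 131.0 MPa, ρ = 7140 kg/m³
  material L: σ_y = 49.78 MPa, ρ = 1189 kg/m³
  material S: σ_y = 45.90 MPa, ρ = 2480 kg/m³
  material Z: M = 72.1 kN·m/kg
  material F: M = 56.4 kN·m/kg
  material L: M = 41.9 kN·m/kg
  material B: M = 35.0 kN·m/kg
  material G: M = 34.0 kN·m/kg
  material S: M = 18.5 kN·m/kg
  material V: M = 18.3 kN·m/kg
The maximum is for material Z.

material Z, M = 72.1 kN·m/kg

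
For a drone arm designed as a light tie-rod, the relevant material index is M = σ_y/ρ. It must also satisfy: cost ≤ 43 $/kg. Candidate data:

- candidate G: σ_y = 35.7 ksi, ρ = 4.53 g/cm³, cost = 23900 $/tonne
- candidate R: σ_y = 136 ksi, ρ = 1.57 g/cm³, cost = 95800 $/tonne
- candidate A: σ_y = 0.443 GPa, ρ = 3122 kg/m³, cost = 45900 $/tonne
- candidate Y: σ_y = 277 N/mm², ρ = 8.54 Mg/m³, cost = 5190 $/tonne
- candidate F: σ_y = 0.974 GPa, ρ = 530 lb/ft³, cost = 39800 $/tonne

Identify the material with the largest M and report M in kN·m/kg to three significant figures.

Screen on constraints: cost ≤ 43 $/kg. Survivors: candidate G, candidate Y, candidate F.
Putting every candidate on a common basis:
  candidate G: σ_y = 246.1 MPa, ρ = 4530 kg/m³
  candidate Y: σ_y = 277.0 MPa, ρ = 8540 kg/m³
  candidate F: σ_y = 974.0 MPa, ρ = 8490 kg/m³
  candidate F: M = 115 kN·m/kg
  candidate G: M = 54.3 kN·m/kg
  candidate Y: M = 32.4 kN·m/kg
Highest index: candidate F.

candidate F, M = 115 kN·m/kg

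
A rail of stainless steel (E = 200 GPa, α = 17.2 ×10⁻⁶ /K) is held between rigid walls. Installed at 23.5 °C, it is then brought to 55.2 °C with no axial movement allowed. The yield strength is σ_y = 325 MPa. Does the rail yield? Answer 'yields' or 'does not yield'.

does not yield

ΔT = 31.70 K. Constrained thermal stress σ = E·α·ΔT = 200.0×10³ MPa × 17.2×10⁻⁶ × 31.70 = 109 MPa (compressive).
Compare to σ_y = 325 MPa: σ < σ_y, so it does not yield.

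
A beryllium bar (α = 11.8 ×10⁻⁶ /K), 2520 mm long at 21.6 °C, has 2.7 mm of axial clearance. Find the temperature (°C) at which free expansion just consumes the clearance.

α·L₀·ΔT = 2.7 mm ⇒ ΔT = 2.7 / (11.8×10⁻⁶ × 2520.0) = 90.80 K.
T = 21.6 + 90.80 = 112.4 °C.

112 °C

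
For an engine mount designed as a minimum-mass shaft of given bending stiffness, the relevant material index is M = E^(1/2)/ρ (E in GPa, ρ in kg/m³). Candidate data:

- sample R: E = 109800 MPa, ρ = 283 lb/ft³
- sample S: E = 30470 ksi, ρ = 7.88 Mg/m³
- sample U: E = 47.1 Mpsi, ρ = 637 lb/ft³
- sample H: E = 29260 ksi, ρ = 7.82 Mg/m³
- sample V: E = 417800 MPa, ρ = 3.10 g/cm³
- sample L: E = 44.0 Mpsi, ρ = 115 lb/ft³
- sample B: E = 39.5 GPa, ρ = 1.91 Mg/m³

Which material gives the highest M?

Putting every candidate on a common basis:
  sample R: E = 109.8 GPa, ρ = 4533 kg/m³
  sample S: E = 210.1 GPa, ρ = 7880 kg/m³
  sample U: E = 324.7 GPa, ρ = 10200 kg/m³
  sample H: E = 201.7 GPa, ρ = 7820 kg/m³
  sample V: E = 417.8 GPa, ρ = 3100 kg/m³
  sample L: E = 303.4 GPa, ρ = 1842 kg/m³
  sample B: E = 39.50 GPa, ρ = 1910 kg/m³
  sample L: M = 9.46×10⁻³
  sample V: M = 6.59×10⁻³
  sample B: M = 3.29×10⁻³
  sample R: M = 2.31×10⁻³
  sample S: M = 1.84×10⁻³
  sample H: M = 1.82×10⁻³
  sample U: M = 1.77×10⁻³
Sample L ranks first.

sample L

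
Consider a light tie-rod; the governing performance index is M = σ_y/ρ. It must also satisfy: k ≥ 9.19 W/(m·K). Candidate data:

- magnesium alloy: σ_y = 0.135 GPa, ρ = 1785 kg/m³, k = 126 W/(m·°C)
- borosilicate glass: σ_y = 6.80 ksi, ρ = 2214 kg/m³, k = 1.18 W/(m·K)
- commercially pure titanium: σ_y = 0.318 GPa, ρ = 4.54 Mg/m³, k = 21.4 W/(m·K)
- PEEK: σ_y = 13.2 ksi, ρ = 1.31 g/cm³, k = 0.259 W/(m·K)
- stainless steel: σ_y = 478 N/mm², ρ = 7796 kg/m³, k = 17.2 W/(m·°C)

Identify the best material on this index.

Screen on constraints: k ≥ 9.19 W/(m·K). Survivors: magnesium alloy, commercially pure titanium, stainless steel.
In SI units:
  magnesium alloy: σ_y = 135.0 MPa, ρ = 1785 kg/m³
  commercially pure titanium: σ_y = 318.0 MPa, ρ = 4540 kg/m³
  stainless steel: σ_y = 478.0 MPa, ρ = 7796 kg/m³
  magnesium alloy: M = 75.6 kN·m/kg
  commercially pure titanium: M = 70.0 kN·m/kg
  stainless steel: M = 61.3 kN·m/kg
The maximum is for magnesium alloy.

magnesium alloy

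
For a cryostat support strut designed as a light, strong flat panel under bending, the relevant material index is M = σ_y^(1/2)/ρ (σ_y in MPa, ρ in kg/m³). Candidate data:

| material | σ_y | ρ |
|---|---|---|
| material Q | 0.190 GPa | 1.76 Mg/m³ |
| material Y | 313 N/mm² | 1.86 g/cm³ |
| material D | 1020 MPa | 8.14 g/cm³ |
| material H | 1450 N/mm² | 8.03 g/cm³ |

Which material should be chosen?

material Y

Convert each candidate to consistent units, then evaluate M:
  material Q: σ_y = 190.0 MPa, ρ = 1760 kg/m³
  material Y: σ_y = 313.0 MPa, ρ = 1860 kg/m³
  material D: σ_y = 1020 MPa, ρ = 8140 kg/m³
  material H: σ_y = 1450 MPa, ρ = 8030 kg/m³
  material Y: M = 9.51×10⁻³
  material Q: M = 7.83×10⁻³
  material H: M = 4.74×10⁻³
  material D: M = 3.92×10⁻³
The maximum is for material Y.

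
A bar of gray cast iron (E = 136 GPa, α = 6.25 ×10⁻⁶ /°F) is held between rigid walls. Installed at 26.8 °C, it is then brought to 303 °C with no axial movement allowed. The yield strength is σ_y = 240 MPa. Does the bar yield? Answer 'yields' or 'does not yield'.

α = 6.25×10⁻⁶/°F × 9/5 = 11.2×10⁻⁶/K.
ΔT = 276.2 K. Constrained thermal stress σ = E·α·ΔT = 136.0×10³ MPa × 11.2×10⁻⁶ × 276.2 = 423 MPa (compressive).
Compare to σ_y = 240 MPa: σ ≥ σ_y, so it yields.

yields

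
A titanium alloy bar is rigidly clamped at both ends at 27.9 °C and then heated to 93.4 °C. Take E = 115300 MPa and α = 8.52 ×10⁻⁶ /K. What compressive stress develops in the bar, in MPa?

E = 115300 MPa = 115.3 GPa.
ΔT = 65.50 K. Constrained thermal stress σ = E·α·ΔT = 115.3×10³ MPa × 8.52×10⁻⁶ × 65.50 = 64.3 MPa (compressive).

64.3 MPa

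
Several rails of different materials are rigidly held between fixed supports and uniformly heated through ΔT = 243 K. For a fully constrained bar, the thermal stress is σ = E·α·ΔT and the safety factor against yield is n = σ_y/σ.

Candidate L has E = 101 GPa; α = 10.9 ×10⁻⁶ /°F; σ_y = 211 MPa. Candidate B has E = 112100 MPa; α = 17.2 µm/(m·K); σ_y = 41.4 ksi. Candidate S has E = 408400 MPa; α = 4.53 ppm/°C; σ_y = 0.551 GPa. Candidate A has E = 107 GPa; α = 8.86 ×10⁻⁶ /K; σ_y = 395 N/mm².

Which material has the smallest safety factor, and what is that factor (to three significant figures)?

candidate L, n = 0.438

With everything in SI (GPa, ×10⁻⁶/K, MPa):
  candidate L: E = 101.0, α = 19.6, σ_y = 211.0 → σ = 482 MPa, n = 0.438
  candidate B: E = 112.1, α = 17.2, σ_y = 285.4 → σ = 469 MPa, n = 0.609
  candidate S: E = 408.4, α = 4.53, σ_y = 551.0 → σ = 450 MPa, n = 1.23
  candidate A: E = 107.0, α = 8.86, σ_y = 395.0 → σ = 230 MPa, n = 1.71
Smallest n: candidate L with n = 0.438.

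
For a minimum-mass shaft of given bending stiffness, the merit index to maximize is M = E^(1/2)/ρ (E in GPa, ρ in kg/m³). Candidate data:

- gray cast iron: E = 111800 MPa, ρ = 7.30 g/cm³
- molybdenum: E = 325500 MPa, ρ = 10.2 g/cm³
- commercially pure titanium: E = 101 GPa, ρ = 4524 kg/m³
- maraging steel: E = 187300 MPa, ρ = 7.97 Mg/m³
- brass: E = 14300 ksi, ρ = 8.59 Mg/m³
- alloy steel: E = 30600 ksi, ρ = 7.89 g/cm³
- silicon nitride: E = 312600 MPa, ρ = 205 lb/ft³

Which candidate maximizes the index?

silicon nitride

Convert each candidate to consistent units, then evaluate M:
  gray cast iron: E = 111.8 GPa, ρ = 7300 kg/m³
  molybdenum: E = 325.5 GPa, ρ = 10200 kg/m³
  commercially pure titanium: E = 101.0 GPa, ρ = 4524 kg/m³
  maraging steel: E = 187.3 GPa, ρ = 7970 kg/m³
  brass: E = 98.60 GPa, ρ = 8590 kg/m³
  alloy steel: E = 211.0 GPa, ρ = 7890 kg/m³
  silicon nitride: E = 312.6 GPa, ρ = 3284 kg/m³
  silicon nitride: M = 5.38×10⁻³
  commercially pure titanium: M = 2.22×10⁻³
  alloy steel: M = 1.84×10⁻³
  molybdenum: M = 1.77×10⁻³
  maraging steel: M = 1.72×10⁻³
  gray cast iron: M = 1.45×10⁻³
  brass: M = 1.16×10⁻³
Highest index: silicon nitride.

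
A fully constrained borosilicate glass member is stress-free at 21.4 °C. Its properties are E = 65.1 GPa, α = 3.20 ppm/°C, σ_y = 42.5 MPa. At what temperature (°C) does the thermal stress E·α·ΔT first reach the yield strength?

225 °C

E·α·ΔT = 42.50 MPa ⇒ ΔT = 42.50 / (65.10×10³ × 3.20×10⁻⁶) = 204.0 K.
T = 21.4 + 204.0 = 225.4 °C.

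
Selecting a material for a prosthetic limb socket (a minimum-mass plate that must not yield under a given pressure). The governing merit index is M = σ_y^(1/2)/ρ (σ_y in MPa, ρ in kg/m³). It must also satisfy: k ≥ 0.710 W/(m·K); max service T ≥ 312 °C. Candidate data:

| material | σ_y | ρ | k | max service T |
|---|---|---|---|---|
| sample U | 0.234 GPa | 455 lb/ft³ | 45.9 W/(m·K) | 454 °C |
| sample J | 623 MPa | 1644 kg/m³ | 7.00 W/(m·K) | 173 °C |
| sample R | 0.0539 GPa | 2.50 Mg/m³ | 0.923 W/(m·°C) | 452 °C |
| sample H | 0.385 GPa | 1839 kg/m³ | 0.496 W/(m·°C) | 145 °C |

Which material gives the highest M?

sample R

Screen on constraints: k ≥ 0.710 W/(m·K); max service T ≥ 312 °C. Survivors: sample U, sample R.
After converting to SI:
  sample U: σ_y = 234.0 MPa, ρ = 7288 kg/m³
  sample R: σ_y = 53.90 MPa, ρ = 2500 kg/m³
  sample R: M = 2.94×10⁻³
  sample U: M = 2.10×10⁻³
Sample R has the largest M.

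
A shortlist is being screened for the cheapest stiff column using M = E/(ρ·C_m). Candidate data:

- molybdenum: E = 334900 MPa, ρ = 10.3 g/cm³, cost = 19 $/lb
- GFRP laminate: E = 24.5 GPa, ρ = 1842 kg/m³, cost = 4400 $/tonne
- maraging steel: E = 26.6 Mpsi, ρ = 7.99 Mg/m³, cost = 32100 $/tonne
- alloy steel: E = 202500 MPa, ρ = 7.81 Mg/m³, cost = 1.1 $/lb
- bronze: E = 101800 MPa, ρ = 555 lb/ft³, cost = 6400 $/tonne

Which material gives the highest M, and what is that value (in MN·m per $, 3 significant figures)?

Normalizing units and computing the index:
  molybdenum: E = 334.9 GPa, ρ = 10300 kg/m³, cost = 41.89 $/kg
  GFRP laminate: E = 24.50 GPa, ρ = 1842 kg/m³, cost = 4.400 $/kg
  maraging steel: E = 183.4 GPa, ρ = 7990 kg/m³, cost = 32.10 $/kg
  alloy steel: E = 202.5 GPa, ρ = 7810 kg/m³, cost = 2.425 $/kg
  bronze: E = 101.8 GPa, ρ = 8890 kg/m³, cost = 6.400 $/kg
  alloy steel: M = 10.7 MN·m per $
  GFRP laminate: M = 3.02 MN·m per $
  bronze: M = 1.79 MN·m per $
  molybdenum: M = 0.776 MN·m per $
  maraging steel: M = 0.715 MN·m per $
Highest index: alloy steel.

alloy steel, M = 10.7 MN·m per $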